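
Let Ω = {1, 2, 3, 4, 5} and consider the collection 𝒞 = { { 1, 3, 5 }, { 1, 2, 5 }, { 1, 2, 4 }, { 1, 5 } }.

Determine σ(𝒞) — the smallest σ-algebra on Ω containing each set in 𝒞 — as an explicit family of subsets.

Answer: σ(𝒞) = { {  }, { 1 }, { 2 }, { 3 }, { 4 }, { 5 }, { 1, 2 }, { 1, 3 }, { 1, 4 }, { 1, 5 }, { 2, 3 }, { 2, 4 }, { 2, 5 }, { 3, 4 }, { 3, 5 }, { 4, 5 }, { 1, 2, 3 }, { 1, 2, 4 }, { 1, 2, 5 }, { 1, 3, 4 }, { 1, 3, 5 }, { 1, 4, 5 }, { 2, 3, 4 }, { 2, 3, 5 }, { 2, 4, 5 }, { 3, 4, 5 }, { 1, 2, 3, 4 }, { 1, 2, 3, 5 }, { 1, 2, 4, 5 }, { 1, 3, 4, 5 }, { 2, 3, 4, 5 }, Ω }

Working:
Take S₀ = 𝒞 ∪ {∅, Ω} = { {  }, { 1, 5 }, { 1, 2, 4 }, { 1, 2, 5 }, { 1, 3, 5 }, Ω }.
Iteration 1: +6 →
  { 2, 4 }  = complement { 1, 3, 5 }
  { 3, 4 }  = complement { 1, 2, 5 }
  { 3, 5 }  = complement { 1, 2, 4 }
  { 2, 3, 4 }  = complement { 1, 5 }
  { 1, 2, 3, 5 }  = { 1, 2, 5 } ∪ { 1, 3, 5 }
  { 1, 2, 4, 5 }  = { 1, 2, 5 } ∪ { 1, 2, 4 }
  |family| = 12
Iteration 2: 6 new —
  { 3 }  = complement { 1, 2, 4, 5 }
  { 4 }  = complement { 1, 2, 3, 5 }
  { 3, 4, 5 }  = { 3, 4 } ∪ { 3, 5 }
  { 1, 2, 3, 4 }  = { 3, 4 } ∪ { 1, 2, 4 }
  { 1, 3, 4, 5 }  = { 3, 4 } ∪ { 1, 3, 5 }
  { 2, 3, 4, 5 }  = { 3, 5 } ∪ { 2, 3, 4 }
  |family| = 18
Iteration 3 (5 new):
  { 1 }  = complement { 2, 3, 4, 5 }
  { 2 }  = complement { 1, 3, 4, 5 }
  { 5 }  = complement { 1, 2, 3, 4 }
  { 1, 2 }  = complement { 3, 4, 5 }
  { 1, 4, 5 }  = { 1, 5 } ∪ { 4 }
  |family| = 23
Iteration 4 (9 new):
  { 1, 3 }  = { 3 } ∪ { 1 }
  { 1, 4 }  = { 4 } ∪ { 1 }
  { 2, 3 }  = complement { 1, 4, 5 }
  { 2, 5 }  = { 2 } ∪ { 5 }
  { 4, 5 }  = { 5 } ∪ { 4 }
  { 1, 2, 3 }  = { 1, 2 } ∪ { 3 }
  { 1, 3, 4 }  = { 3, 4 } ∪ { 1 }
  { 2, 3, 5 }  = { 2 } ∪ { 3, 5 }
  { 2, 4, 5 }  = { 5 } ∪ { 2, 4 }
  |family| = 32
Iteration 5 adds nothing — fixpoint reached.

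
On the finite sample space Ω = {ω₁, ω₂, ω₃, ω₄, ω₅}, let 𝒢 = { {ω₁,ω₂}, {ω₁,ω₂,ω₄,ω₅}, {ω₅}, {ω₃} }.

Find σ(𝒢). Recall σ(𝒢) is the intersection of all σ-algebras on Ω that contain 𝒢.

Initial family (6 sets): { {}, {ω₃}, {ω₅}, {ω₁,ω₂}, {ω₁,ω₂,ω₄,ω₅}, Ω }.
Iteration 1 (5 new):
  {ω₃,ω₅}  = {ω₃} ∪ {ω₅}
  {ω₁,ω₂,ω₃}  = {ω₃} ∪ {ω₁,ω₂}
  {ω₁,ω₂,ω₅}  = {ω₁,ω₂} ∪ {ω₅}
  {ω₃,ω₄,ω₅}  = {ω₁,ω₂}ᶜ
  {ω₁,ω₂,ω₃,ω₄}  = {ω₅}ᶜ
Iteration 2 adds 4:
  {ω₃,ω₄}  = {ω₁,ω₂,ω₅}ᶜ
  {ω₄,ω₅}  = {ω₁,ω₂,ω₃}ᶜ
  {ω₁,ω₂,ω₄}  = {ω₃,ω₅}ᶜ
  {ω₁,ω₂,ω₃,ω₅}  = {ω₁,ω₂,ω₃} ∪ {ω₅}
Iteration 3: 1 new —
  {ω₄}  = {ω₁,ω₂,ω₃,ω₅}ᶜ
After Iteration 4 the family is unchanged; done.

σ(𝒢) = { {}, {ω₃}, {ω₄}, {ω₅}, {ω₁,ω₂}, {ω₃,ω₄}, {ω₃,ω₅}, {ω₄,ω₅}, {ω₁,ω₂,ω₃}, {ω₁,ω₂,ω₄}, {ω₁,ω₂,ω₅}, {ω₃,ω₄,ω₅}, {ω₁,ω₂,ω₃,ω₄}, {ω₁,ω₂,ω₃,ω₅}, {ω₁,ω₂,ω₄,ω₅}, Ω }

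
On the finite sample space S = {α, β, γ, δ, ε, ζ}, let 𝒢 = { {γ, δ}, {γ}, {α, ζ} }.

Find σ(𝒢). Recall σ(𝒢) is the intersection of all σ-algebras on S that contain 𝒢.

Begin from { {}, {γ}, {α, ζ}, {γ, δ}, S } (that is, 𝒢 plus ∅ and S).
Pass 1: 5 new —
  {α, γ, ζ}  = {γ} ∪ {α, ζ}
  {α, β, ε, ζ}  = ᶜ of {γ, δ}
  {α, γ, δ, ζ}  = {γ, δ} ∪ {α, ζ}
  {β, γ, δ, ε}  = ᶜ of {α, ζ}
  {α, β, δ, ε, ζ}  = ᶜ of {γ}
  |family| = 10
Pass 2 adds 3:
  {β, ε}  = ᶜ of {α, γ, δ, ζ}
  {β, δ, ε}  = ᶜ of {α, γ, ζ}
  {α, β, γ, ε, ζ}  = {α, γ, ζ} ∪ {α, β, ε, ζ}
  |family| = 13
Pass 3: 2 new —
  {δ}  = ᶜ of {α, β, γ, ε, ζ}
  {β, γ, ε}  = {γ} ∪ {β, ε}
  |family| = 15
Pass 4: +1 →
  {α, δ, ζ}  = ᶜ of {β, γ, ε}
  |family| = 16
Pass 5: stable.

Therefore σ(𝒢) = { {}, {γ}, {δ}, {α, ζ}, {β, ε}, {γ, δ}, {α, γ, ζ}, {α, δ, ζ}, {β, γ, ε}, {β, δ, ε}, {α, β, ε, ζ}, {α, γ, δ, ζ}, {β, γ, δ, ε}, {α, β, γ, ε, ζ}, {α, β, δ, ε, ζ}, S } (|σ(𝒢)| = 16).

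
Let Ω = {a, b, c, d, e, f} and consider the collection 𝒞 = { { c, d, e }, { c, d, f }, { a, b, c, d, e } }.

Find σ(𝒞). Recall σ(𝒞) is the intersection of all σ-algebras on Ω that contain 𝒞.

Begin from { ∅, { c, d, e }, { c, d, f }, { a, b, c, d, e }, Ω } (that is, 𝒞 plus ∅ and Ω).
Iteration 1: +4 →
  { f }  = Ω∖{ a, b, c, d, e }
  { a, b, e }  = Ω∖{ c, d, f }
  { a, b, f }  = Ω∖{ c, d, e }
  { c, d, e, f }  = { c, d, e } ∪ { c, d, f }
  — 9 sets.
Iteration 2. New:
  { a, b }  = Ω∖{ c, d, e, f }
  { a, b, e, f }  = { f } ∪ { a, b, e }
  { a, b, c, d, f }  = { c, d, f } ∪ { a, b, f }
  — 12 sets.
Iteration 3. New:
  { e }  = Ω∖{ a, b, c, d, f }
  { c, d }  = Ω∖{ a, b, e, f }
  — 14 sets.
Iteration 4: 2 new —
  { e, f }  = { f } ∪ { e }
  { a, b, c, d }  = { c, d } ∪ { a, b }
  — 16 sets.
Iteration 5: stable.

σ(𝒞) = { ∅, { e }, { f }, { a, b }, { c, d }, { e, f }, { a, b, e }, { a, b, f }, { c, d, e }, { c, d, f }, { a, b, c, d }, { a, b, e, f }, { c, d, e, f }, { a, b, c, d, e }, { a, b, c, d, f }, Ω }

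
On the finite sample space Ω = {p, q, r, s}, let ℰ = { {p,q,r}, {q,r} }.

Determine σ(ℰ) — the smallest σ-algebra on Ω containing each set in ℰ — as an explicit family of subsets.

|σ(ℰ)| = 8.  σ(ℰ) = { {}, {p}, {s}, {p,s}, {q,r}, {p,q,r}, {q,r,s}, Ω }

Working:
Begin from { {}, {q,r}, {p,q,r}, Ω } (that is, ℰ plus ∅ and Ω).
Iteration 1 adds 2:
  {s}  = complement {p,q,r}
  {p,s}  = complement {q,r}
Iteration 2 adds 1:
  {q,r,s}  = {q,r} ∪ {s}
Iteration 3. New:
  {p}  = complement {q,r,s}
Iteration 4: closed — nothing new.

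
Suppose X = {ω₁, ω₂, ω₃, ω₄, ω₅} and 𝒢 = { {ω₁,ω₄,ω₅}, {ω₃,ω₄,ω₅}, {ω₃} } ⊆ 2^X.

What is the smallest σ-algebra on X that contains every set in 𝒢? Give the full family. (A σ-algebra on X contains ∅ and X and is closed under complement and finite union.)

Answer: σ(𝒢) = { {}, {ω₁}, {ω₂}, {ω₃}, {ω₁,ω₂}, {ω₁,ω₃}, {ω₂,ω₃}, {ω₄,ω₅}, {ω₁,ω₂,ω₃}, {ω₁,ω₄,ω₅}, {ω₂,ω₄,ω₅}, {ω₃,ω₄,ω₅}, {ω₁,ω₂,ω₄,ω₅}, {ω₁,ω₃,ω₄,ω₅}, {ω₂,ω₃,ω₄,ω₅}, X }

Check:
Take S₀ = 𝒢 ∪ {∅, X} = { {}, {ω₃}, {ω₁,ω₄,ω₅}, {ω₃,ω₄,ω₅}, X }.
Pass 1. New:
  {ω₁,ω₂}  = X∖{ω₃,ω₄,ω₅}
  {ω₂,ω₃}  = X∖{ω₁,ω₄,ω₅}
  {ω₁,ω₂,ω₄,ω₅}  = X∖{ω₃}
  {ω₁,ω₃,ω₄,ω₅}  = {ω₁,ω₄,ω₅} ∪ {ω₃}
  |family| = 9
Pass 2 (3 new):
  {ω₂}  = X∖{ω₁,ω₃,ω₄,ω₅}
  {ω₁,ω₂,ω₃}  = {ω₁,ω₂} ∪ {ω₃}
  {ω₂,ω₃,ω₄,ω₅}  = {ω₃,ω₄,ω₅} ∪ {ω₂,ω₃}
  |family| = 12
Pass 3: +2 →
  {ω₁}  = X∖{ω₂,ω₃,ω₄,ω₅}
  {ω₄,ω₅}  = X∖{ω₁,ω₂,ω₃}
  |family| = 14
Pass 4 (2 new):
  {ω₁,ω₃}  = {ω₃} ∪ {ω₁}
  {ω₂,ω₄,ω₅}  = {ω₄,ω₅} ∪ {ω₂}
  |family| = 16
Pass 5 adds nothing — fixpoint reached.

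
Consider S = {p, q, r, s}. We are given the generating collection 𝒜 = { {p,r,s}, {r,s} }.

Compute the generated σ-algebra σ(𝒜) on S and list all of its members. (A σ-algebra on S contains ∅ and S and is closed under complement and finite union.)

Initial family (4 sets): { {}, {r,s}, {p,r,s}, S }.
Step 1: +2 →
  {q}  = complement {p,r,s}
  {p,q}  = complement {r,s}
  [6 total]
Step 2 (1 new):
  {q,r,s}  = {r,s} ∪ {q}
  [7 total]
Step 3. New:
  {p}  = complement {q,r,s}
  [8 total]
Step 4: stable.

σ(𝒜) = { {}, {p}, {q}, {p,q}, {r,s}, {p,r,s}, {q,r,s}, S }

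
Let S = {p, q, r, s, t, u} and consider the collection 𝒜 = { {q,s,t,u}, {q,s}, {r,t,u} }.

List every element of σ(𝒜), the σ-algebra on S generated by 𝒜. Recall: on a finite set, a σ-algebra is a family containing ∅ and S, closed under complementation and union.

Take S₀ = 𝒜 ∪ {∅, S} = { {}, {q,s}, {r,t,u}, {q,s,t,u}, S }.
Round 1: 4 new —
  {p,r}  = S∖{q,s,t,u}
  {p,q,s}  = S∖{r,t,u}
  {p,r,t,u}  = S∖{q,s}
  {q,r,s,t,u}  = {q,s,t,u} ∪ {r,t,u}
  (now 9)
Round 2 adds 3:
  {p}  = S∖{q,r,s,t,u}
  {p,q,r,s}  = {p,q,s} ∪ {p,r}
  {p,q,s,t,u}  = {p,q,s} ∪ {q,s,t,u}
  (now 12)
Round 3: 2 new —
  {r}  = S∖{p,q,s,t,u}
  {t,u}  = S∖{p,q,r,s}
  (now 14)
Round 4 adds 2:
  {p,t,u}  = {t,u} ∪ {p}
  {q,r,s}  = {r} ∪ {q,s}
  (now 16)
After Round 5 the family is unchanged; done.

|σ(𝒜)| = 16.  σ(𝒜) = { {}, {p}, {r}, {p,r}, {q,s}, {t,u}, {p,q,s}, {p,t,u}, {q,r,s}, {r,t,u}, {p,q,r,s}, {p,r,t,u}, {q,s,t,u}, {p,q,s,t,u}, {q,r,s,t,u}, S }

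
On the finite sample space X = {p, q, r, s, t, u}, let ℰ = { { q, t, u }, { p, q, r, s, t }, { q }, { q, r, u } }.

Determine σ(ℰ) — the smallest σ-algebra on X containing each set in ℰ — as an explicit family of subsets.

Answer: σ(ℰ) = { ∅, { q }, { r }, { t }, { u }, { p, s }, { q, r }, { q, t }, { q, u }, { r, t }, { r, u }, { t, u }, { p, q, s }, { p, r, s }, { p, s, t }, { p, s, u }, { q, r, t }, { q, r, u }, { q, t, u }, { r, t, u }, { p, q, r, s }, { p, q, s, t }, { p, q, s, u }, { p, r, s, t }, { p, r, s, u }, { p, s, t, u }, { q, r, t, u }, { p, q, r, s, t }, { p, q, r, s, u }, { p, q, s, t, u }, { p, r, s, t, u }, X }

Check:
Take S₀ = ℰ ∪ {∅, X} = { ∅, { q }, { q, r, u }, { q, t, u }, { p, q, r, s, t }, X }.
Round 1 adds 5:
  { u }  = complement { p, q, r, s, t }
  { p, r, s }  = complement { q, t, u }
  { p, s, t }  = complement { q, r, u }
  { q, r, t, u }  = { q, r, u } ∪ { q, t, u }
  { p, r, s, t, u }  = complement { q }
  [11 total]
Round 2. New:
  { p, s }  = complement { q, r, t, u }
  { q, u }  = { q } ∪ { u }
  { p, q, r, s }  = { q } ∪ { p, r, s }
  { p, q, s, t }  = { p, s, t } ∪ { q }
  { p, r, s, t }  = { p, s, t } ∪ { p, r, s }
  { p, r, s, u }  = { u } ∪ { p, r, s }
  { p, s, t, u }  = { p, s, t } ∪ { u }
  { p, q, r, s, u }  = { q, r, u } ∪ { p, r, s }
  { p, q, s, t, u }  = { p, s, t } ∪ { q, t, u }
  [20 total]
Round 3: 9 new —
  { r }  = complement { p, q, s, t, u }
  { t }  = complement { p, q, r, s, u }
  { q, r }  = complement { p, s, t, u }
  { q, t }  = complement { p, r, s, u }
  { r, u }  = complement { p, q, s, t }
  { t, u }  = complement { p, q, r, s }
  { p, q, s }  = { q } ∪ { p, s }
  { p, s, u }  = { p, s } ∪ { u }
  { p, q, s, u }  = { p, s } ∪ { q, u }
  [29 total]
Round 4 (3 new):
  { r, t }  = complement { p, q, s, u }
  { q, r, t }  = complement { p, s, u }
  { r, t, u }  = complement { p, q, s }
  [32 total]
After Round 5 the family is unchanged; done.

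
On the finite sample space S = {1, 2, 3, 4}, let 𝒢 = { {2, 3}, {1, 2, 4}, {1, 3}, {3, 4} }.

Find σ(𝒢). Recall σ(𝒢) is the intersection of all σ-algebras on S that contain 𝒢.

Start: 𝒢 ∪ {∅, S} = { {}, {1, 3}, {2, 3}, {3, 4}, {1, 2, 4}, S }.
Pass 1 (7 new):
  {3}  = complement {1, 2, 4}
  {1, 2}  = complement {3, 4}
  {1, 4}  = complement {2, 3}
  {2, 4}  = complement {1, 3}
  {1, 2, 3}  = {2, 3} ∪ {1, 3}
  {1, 3, 4}  = {3, 4} ∪ {1, 3}
  {2, 3, 4}  = {3, 4} ∪ {2, 3}
Pass 2. New:
  {1}  = complement {2, 3, 4}
  {2}  = complement {1, 3, 4}
  {4}  = complement {1, 2, 3}
Pass 3: no new sets; the family is a σ-algebra.

σ(𝒢) = { {}, {1}, {2}, {3}, {4}, {1, 2}, {1, 3}, {1, 4}, {2, 3}, {2, 4}, {3, 4}, {1, 2, 3}, {1, 2, 4}, {1, 3, 4}, {2, 3, 4}, S }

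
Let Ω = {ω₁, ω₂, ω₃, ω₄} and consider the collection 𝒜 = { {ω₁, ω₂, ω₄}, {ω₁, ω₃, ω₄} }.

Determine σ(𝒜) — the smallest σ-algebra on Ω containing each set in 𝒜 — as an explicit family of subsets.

Begin from { {}, {ω₁, ω₂, ω₄}, {ω₁, ω₃, ω₄}, Ω } (that is, 𝒜 plus ∅ and Ω).
Pass 1 adds 2:
  {ω₂}  = complement {ω₁, ω₃, ω₄}
  {ω₃}  = complement {ω₁, ω₂, ω₄}
  (now 6)
Pass 2: 1 new —
  {ω₂, ω₃}  = {ω₃} ∪ {ω₂}
  (now 7)
Pass 3: +1 →
  {ω₁, ω₄}  = complement {ω₂, ω₃}
  (now 8)
After Pass 4 the family is unchanged; done.

Therefore σ(𝒜) = { {}, {ω₂}, {ω₃}, {ω₁, ω₄}, {ω₂, ω₃}, {ω₁, ω₂, ω₄}, {ω₁, ω₃, ω₄}, Ω } (|σ(𝒜)| = 8).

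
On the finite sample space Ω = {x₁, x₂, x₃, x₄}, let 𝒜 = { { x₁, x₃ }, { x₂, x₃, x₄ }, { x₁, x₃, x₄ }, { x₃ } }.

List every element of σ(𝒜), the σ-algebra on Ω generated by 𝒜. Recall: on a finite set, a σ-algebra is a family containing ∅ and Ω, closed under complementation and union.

Begin from { ∅, { x₃ }, { x₁, x₃ }, { x₁, x₃, x₄ }, { x₂, x₃, x₄ }, Ω } (that is, 𝒜 plus ∅ and Ω).
Step 1. New:
  { x₁ }  = complement { x₂, x₃, x₄ }
  { x₂ }  = complement { x₁, x₃, x₄ }
  { x₂, x₄ }  = complement { x₁, x₃ }
  { x₁, x₂, x₄ }  = complement { x₃ }
Step 2 adds 3:
  { x₁, x₂ }  = { x₂ } ∪ { x₁ }
  { x₂, x₃ }  = { x₂ } ∪ { x₃ }
  { x₁, x₂, x₃ }  = { x₂ } ∪ { x₁, x₃ }
Step 3: +3 →
  { x₄ }  = complement { x₁, x₂, x₃ }
  { x₁, x₄ }  = complement { x₂, x₃ }
  { x₃, x₄ }  = complement { x₁, x₂ }
Step 4: closed — nothing new.

Therefore σ(𝒜) = { ∅, { x₁ }, { x₂ }, { x₃ }, { x₄ }, { x₁, x₂ }, { x₁, x₃ }, { x₁, x₄ }, { x₂, x₃ }, { x₂, x₄ }, { x₃, x₄ }, { x₁, x₂, x₃ }, { x₁, x₂, x₄ }, { x₁, x₃, x₄ }, { x₂, x₃, x₄ }, Ω } (|σ(𝒜)| = 16).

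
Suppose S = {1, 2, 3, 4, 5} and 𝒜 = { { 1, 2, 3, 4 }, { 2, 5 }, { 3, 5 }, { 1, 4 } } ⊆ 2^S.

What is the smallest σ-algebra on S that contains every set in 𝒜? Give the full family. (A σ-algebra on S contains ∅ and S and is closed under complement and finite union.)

Start: 𝒜 ∪ {∅, S} = { {}, { 1, 4 }, { 2, 5 }, { 3, 5 }, { 1, 2, 3, 4 }, S }.
Round 1 adds 6:
  { 5 }  = S∖{ 1, 2, 3, 4 }
  { 1, 2, 4 }  = S∖{ 3, 5 }
  { 1, 3, 4 }  = S∖{ 2, 5 }
  { 2, 3, 5 }  = S∖{ 1, 4 }
  { 1, 2, 4, 5 }  = { 2, 5 } ∪ { 1, 4 }
  { 1, 3, 4, 5 }  = { 1, 4 } ∪ { 3, 5 }
  [12 total]
Round 2. New:
  { 2 }  = S∖{ 1, 3, 4, 5 }
  { 3 }  = S∖{ 1, 2, 4, 5 }
  { 1, 4, 5 }  = { 5 } ∪ { 1, 4 }
  [15 total]
Round 3: 1 new —
  { 2, 3 }  = S∖{ 1, 4, 5 }
  [16 total]
Round 4: stable.

Hence σ(𝒜) has 16 members: { {}, { 2 }, { 3 }, { 5 }, { 1, 4 }, { 2, 3 }, { 2, 5 }, { 3, 5 }, { 1, 2, 4 }, { 1, 3, 4 }, { 1, 4, 5 }, { 2, 3, 5 }, { 1, 2, 3, 4 }, { 1, 2, 4, 5 }, { 1, 3, 4, 5 }, S }.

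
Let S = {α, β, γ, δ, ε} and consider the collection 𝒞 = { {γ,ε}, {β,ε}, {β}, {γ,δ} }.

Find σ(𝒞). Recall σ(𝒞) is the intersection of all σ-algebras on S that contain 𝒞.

σ(𝒞) = { {}, {α}, {β}, {γ}, {δ}, {ε}, {α,β}, {α,γ}, {α,δ}, {α,ε}, {β,γ}, {β,δ}, {β,ε}, {γ,δ}, {γ,ε}, {δ,ε}, {α,β,γ}, {α,β,δ}, {α,β,ε}, {α,γ,δ}, {α,γ,ε}, {α,δ,ε}, {β,γ,δ}, {β,γ,ε}, {β,δ,ε}, {γ,δ,ε}, {α,β,γ,δ}, {α,β,γ,ε}, {α,β,δ,ε}, {α,γ,δ,ε}, {β,γ,δ,ε}, S }

Trace:
Start: 𝒞 ∪ {∅, S} = { {}, {β}, {β,ε}, {γ,δ}, {γ,ε}, S }.
Step 1: 8 new —
  {α,β,δ}  = complement {γ,ε}
  {α,β,ε}  = complement {γ,δ}
  {α,γ,δ}  = complement {β,ε}
  {β,γ,δ}  = {γ,δ} ∪ {β}
  {β,γ,ε}  = {β,ε} ∪ {γ,ε}
  {γ,δ,ε}  = {γ,δ} ∪ {γ,ε}
  {α,γ,δ,ε}  = complement {β}
  {β,γ,δ,ε}  = {β,ε} ∪ {γ,δ}
Step 2: 7 new —
  {α}  = complement {β,γ,δ,ε}
  {α,β}  = complement {γ,δ,ε}
  {α,δ}  = complement {β,γ,ε}
  {α,ε}  = complement {β,γ,δ}
  {α,β,γ,δ}  = {γ,δ} ∪ {α,β,δ}
  {α,β,γ,ε}  = {α,β,ε} ∪ {β,γ,ε}
  {α,β,δ,ε}  = {β,ε} ∪ {α,β,δ}
Step 3 adds 5:
  {γ}  = complement {α,β,δ,ε}
  {δ}  = complement {α,β,γ,ε}
  {ε}  = complement {α,β,γ,δ}
  {α,γ,ε}  = {α,ε} ∪ {γ,ε}
  {α,δ,ε}  = {α,δ} ∪ {α,ε}
Step 4. New:
  {α,γ}  = {γ} ∪ {α}
  {β,γ}  = complement {α,δ,ε}
  {β,δ}  = complement {α,γ,ε}
  {δ,ε}  = {ε} ∪ {δ}
  {α,β,γ}  = {α,β} ∪ {γ}
  {β,δ,ε}  = {β,ε} ∪ {δ}
After Step 5 the family is unchanged; done.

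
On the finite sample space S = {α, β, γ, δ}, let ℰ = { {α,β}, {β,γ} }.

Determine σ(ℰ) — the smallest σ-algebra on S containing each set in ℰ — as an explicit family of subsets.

Begin from { {}, {α,β}, {β,γ}, S } (that is, ℰ plus ∅ and S).
Pass 1 (3 new):
  {α,δ}  = S∖{β,γ}
  {γ,δ}  = S∖{α,β}
  {α,β,γ}  = {α,β} ∪ {β,γ}
  |family| = 7
Pass 2 adds 4:
  {δ}  = S∖{α,β,γ}
  {α,β,δ}  = {α,δ} ∪ {α,β}
  {α,γ,δ}  = {γ,δ} ∪ {α,δ}
  {β,γ,δ}  = {γ,δ} ∪ {β,γ}
  |family| = 11
Pass 3 adds 3:
  {α}  = S∖{β,γ,δ}
  {β}  = S∖{α,γ,δ}
  {γ}  = S∖{α,β,δ}
  |family| = 14
Pass 4. New:
  {α,γ}  = {γ} ∪ {α}
  {β,δ}  = {δ} ∪ {β}
  |family| = 16
Pass 5: closed — nothing new.

Hence σ(ℰ) has 16 members: { {}, {α}, {β}, {γ}, {δ}, {α,β}, {α,γ}, {α,δ}, {β,γ}, {β,δ}, {γ,δ}, {α,β,γ}, {α,β,δ}, {α,γ,δ}, {β,γ,δ}, S }.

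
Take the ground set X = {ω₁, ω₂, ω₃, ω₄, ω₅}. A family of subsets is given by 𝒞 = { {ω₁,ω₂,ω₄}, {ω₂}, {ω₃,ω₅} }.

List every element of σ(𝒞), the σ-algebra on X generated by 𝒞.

Initial family (5 sets): { ∅, {ω₂}, {ω₃,ω₅}, {ω₁,ω₂,ω₄}, X }.
Pass 1: 2 new —
  {ω₂,ω₃,ω₅}  = {ω₃,ω₅} ∪ {ω₂}
  {ω₁,ω₃,ω₄,ω₅}  = X∖{ω₂}
  (now 7)
Pass 2. New:
  {ω₁,ω₄}  = X∖{ω₂,ω₃,ω₅}
  (now 8)
Pass 3 adds nothing — fixpoint reached.

σ(𝒞) = { ∅, {ω₂}, {ω₁,ω₄}, {ω₃,ω₅}, {ω₁,ω₂,ω₄}, {ω₂,ω₃,ω₅}, {ω₁,ω₃,ω₄,ω₅}, X }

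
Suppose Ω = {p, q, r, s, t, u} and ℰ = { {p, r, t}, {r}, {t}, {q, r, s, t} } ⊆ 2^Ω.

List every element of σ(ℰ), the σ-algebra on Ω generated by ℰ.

Take S₀ = ℰ ∪ {∅, Ω} = { {}, {r}, {t}, {p, r, t}, {q, r, s, t}, Ω }.
Iteration 1 adds 6:
  {p, u}  = complement {q, r, s, t}
  {r, t}  = {r} ∪ {t}
  {q, s, u}  = complement {p, r, t}
  {p, q, r, s, t}  = {p, r, t} ∪ {q, r, s, t}
  {p, q, r, s, u}  = complement {t}
  {p, q, s, t, u}  = complement {r}
  [12 total]
Iteration 2: 8 new —
  {u}  = complement {p, q, r, s, t}
  {p, r, u}  = {p, u} ∪ {r}
  {p, t, u}  = {p, u} ∪ {t}
  {p, q, s, u}  = complement {r, t}
  {p, r, t, u}  = {p, u} ∪ {p, r, t}
  {q, r, s, u}  = {q, s, u} ∪ {r}
  {q, s, t, u}  = {q, s, u} ∪ {t}
  {q, r, s, t, u}  = {q, s, u} ∪ {q, r, s, t}
  [20 total]
Iteration 3: +9 →
  {p}  = complement {q, r, s, t, u}
  {p, r}  = complement {q, s, t, u}
  {p, t}  = complement {q, r, s, u}
  {q, s}  = complement {p, r, t, u}
  {r, u}  = {u} ∪ {r}
  {t, u}  = {u} ∪ {t}
  {q, r, s}  = complement {p, t, u}
  {q, s, t}  = complement {p, r, u}
  {r, t, u}  = {r, t} ∪ {u}
  [29 total]
Iteration 4 adds 3:
  {p, q, s}  = complement {r, t, u}
  {p, q, r, s}  = complement {t, u}
  {p, q, s, t}  = complement {r, u}
  [32 total]
Iteration 5: no new sets; the family is a σ-algebra.

Therefore σ(ℰ) = { {}, {p}, {r}, {t}, {u}, {p, r}, {p, t}, {p, u}, {q, s}, {r, t}, {r, u}, {t, u}, {p, q, s}, {p, r, t}, {p, r, u}, {p, t, u}, {q, r, s}, {q, s, t}, {q, s, u}, {r, t, u}, {p, q, r, s}, {p, q, s, t}, {p, q, s, u}, {p, r, t, u}, {q, r, s, t}, {q, r, s, u}, {q, s, t, u}, {p, q, r, s, t}, {p, q, r, s, u}, {p, q, s, t, u}, {q, r, s, t, u}, Ω } (|σ(ℰ)| = 32).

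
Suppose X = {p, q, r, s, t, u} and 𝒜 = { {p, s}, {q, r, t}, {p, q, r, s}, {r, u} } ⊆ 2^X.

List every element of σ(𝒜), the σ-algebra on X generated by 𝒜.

Seed the family with 𝒜 together with ∅ and X: { ∅, {p, s}, {r, u}, {q, r, t}, {p, q, r, s}, X }.
Step 1 adds 7:
  {t, u}  = X∖{p, q, r, s}
  {p, s, u}  = X∖{q, r, t}
  {p, q, s, t}  = X∖{r, u}
  {p, r, s, u}  = {p, s} ∪ {r, u}
  {q, r, t, u}  = X∖{p, s}
  {p, q, r, s, t}  = {q, r, t} ∪ {p, s}
  {p, q, r, s, u}  = {r, u} ∪ {p, q, r, s}
Step 2: 7 new —
  {t}  = X∖{p, q, r, s, u}
  {u}  = X∖{p, q, r, s, t}
  {q, t}  = X∖{p, r, s, u}
  {r, t, u}  = {t, u} ∪ {r, u}
  {p, s, t, u}  = {t, u} ∪ {p, s, u}
  {p, q, s, t, u}  = {t, u} ∪ {p, q, s, t}
  {p, r, s, t, u}  = {t, u} ∪ {p, r, s, u}
Step 3 adds 6:
  {q}  = X∖{p, r, s, t, u}
  {r}  = X∖{p, q, s, t, u}
  {q, r}  = X∖{p, s, t, u}
  {p, q, s}  = X∖{r, t, u}
  {p, s, t}  = {p, s} ∪ {t}
  {q, t, u}  = {q, t} ∪ {t, u}
Step 4 adds 6:
  {q, u}  = {q} ∪ {u}
  {r, t}  = {t} ∪ {r}
  {p, r, s}  = X∖{q, t, u}
  {q, r, u}  = X∖{p, s, t}
  {p, q, s, u}  = {q} ∪ {p, s, u}
  {p, r, s, t}  = {p, s, t} ∪ {r}
Step 5 adds nothing — fixpoint reached.

Therefore σ(𝒜) = { ∅, {q}, {r}, {t}, {u}, {p, s}, {q, r}, {q, t}, {q, u}, {r, t}, {r, u}, {t, u}, {p, q, s}, {p, r, s}, {p, s, t}, {p, s, u}, {q, r, t}, {q, r, u}, {q, t, u}, {r, t, u}, {p, q, r, s}, {p, q, s, t}, {p, q, s, u}, {p, r, s, t}, {p, r, s, u}, {p, s, t, u}, {q, r, t, u}, {p, q, r, s, t}, {p, q, r, s, u}, {p, q, s, t, u}, {p, r, s, t, u}, X } (|σ(𝒜)| = 32).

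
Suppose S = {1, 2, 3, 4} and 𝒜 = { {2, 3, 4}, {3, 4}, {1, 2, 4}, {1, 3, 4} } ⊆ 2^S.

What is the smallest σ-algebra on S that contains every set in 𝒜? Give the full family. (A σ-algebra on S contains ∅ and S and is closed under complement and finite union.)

σ(𝒜) = { {}, {1}, {2}, {3}, {4}, {1, 2}, {1, 3}, {1, 4}, {2, 3}, {2, 4}, {3, 4}, {1, 2, 3}, {1, 2, 4}, {1, 3, 4}, {2, 3, 4}, S }

Derivation:
Initial family (6 sets): { {}, {3, 4}, {1, 2, 4}, {1, 3, 4}, {2, 3, 4}, S }.
Pass 1 (4 new):
  {1}  = ᶜ of {2, 3, 4}
  {2}  = ᶜ of {1, 3, 4}
  {3}  = ᶜ of {1, 2, 4}
  {1, 2}  = ᶜ of {3, 4}
  (now 10)
Pass 2 adds 3:
  {1, 3}  = {3} ∪ {1}
  {2, 3}  = {2} ∪ {3}
  {1, 2, 3}  = {1, 2} ∪ {3}
  (now 13)
Pass 3 (3 new):
  {4}  = ᶜ of {1, 2, 3}
  {1, 4}  = ᶜ of {2, 3}
  {2, 4}  = ᶜ of {1, 3}
  (now 16)
Pass 4: already closed under ᶜ and ∪.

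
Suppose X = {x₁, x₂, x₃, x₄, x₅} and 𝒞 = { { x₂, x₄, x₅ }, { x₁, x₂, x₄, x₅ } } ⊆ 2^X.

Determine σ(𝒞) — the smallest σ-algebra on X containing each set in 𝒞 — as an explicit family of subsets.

Answer: σ(𝒞) = { {}, { x₁ }, { x₃ }, { x₁, x₃ }, { x₂, x₄, x₅ }, { x₁, x₂, x₄, x₅ }, { x₂, x₃, x₄, x₅ }, X }

Trace:
Take S₀ = 𝒞 ∪ {∅, X} = { {}, { x₂, x₄, x₅ }, { x₁, x₂, x₄, x₅ }, X }.
Iteration 1 (2 new):
  { x₃ }  = X∖{ x₁, x₂, x₄, x₅ }
  { x₁, x₃ }  = X∖{ x₂, x₄, x₅ }
  (now 6)
Iteration 2: 1 new —
  { x₂, x₃, x₄, x₅ }  = { x₃ } ∪ { x₂, x₄, x₅ }
  (now 7)
Iteration 3. New:
  { x₁ }  = X∖{ x₂, x₃, x₄, x₅ }
  (now 8)
Iteration 4 adds nothing — fixpoint reached.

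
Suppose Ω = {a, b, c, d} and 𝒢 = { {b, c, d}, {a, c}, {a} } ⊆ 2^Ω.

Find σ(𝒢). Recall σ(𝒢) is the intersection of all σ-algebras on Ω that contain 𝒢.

|σ(𝒢)| = 8.  σ(𝒢) = { {}, {a}, {c}, {a, c}, {b, d}, {a, b, d}, {b, c, d}, Ω }

Check:
Take S₀ = 𝒢 ∪ {∅, Ω} = { {}, {a}, {a, c}, {b, c, d}, Ω }.
Step 1 adds 1:
  {b, d}  = Ω∖{a, c}
  (now 6)
Step 2 (1 new):
  {a, b, d}  = {b, d} ∪ {a}
  (now 7)
Step 3: 1 new —
  {c}  = Ω∖{a, b, d}
  (now 8)
Step 4: no new sets; the family is a σ-algebra.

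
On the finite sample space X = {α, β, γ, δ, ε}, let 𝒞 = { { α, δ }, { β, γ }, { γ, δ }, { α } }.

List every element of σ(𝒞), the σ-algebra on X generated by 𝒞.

Seed the family with 𝒞 together with ∅ and X: { {}, { α }, { α, δ }, { β, γ }, { γ, δ }, X }.
Step 1: 8 new —
  { α, β, γ }  = { β, γ } ∪ { α }
  { α, β, ε }  = { γ, δ }ᶜ
  { α, γ, δ }  = { γ, δ } ∪ { α, δ }
  { α, δ, ε }  = { β, γ }ᶜ
  { β, γ, δ }  = { γ, δ } ∪ { β, γ }
  { β, γ, ε }  = { α, δ }ᶜ
  { α, β, γ, δ }  = { β, γ } ∪ { α, δ }
  { β, γ, δ, ε }  = { α }ᶜ
Step 2 adds 7:
  { ε }  = { α, β, γ, δ }ᶜ
  { α, ε }  = { β, γ, δ }ᶜ
  { β, ε }  = { α, γ, δ }ᶜ
  { δ, ε }  = { α, β, γ }ᶜ
  { α, β, γ, ε }  = { α, β, γ } ∪ { α, β, ε }
  { α, β, δ, ε }  = { α, δ, ε } ∪ { α, β, ε }
  { α, γ, δ, ε }  = { α, δ, ε } ∪ { γ, δ }
Step 3 adds 5:
  { β }  = { α, γ, δ, ε }ᶜ
  { γ }  = { α, β, δ, ε }ᶜ
  { δ }  = { α, β, γ, ε }ᶜ
  { β, δ, ε }  = { β, ε } ∪ { δ, ε }
  { γ, δ, ε }  = { γ, δ } ∪ { δ, ε }
Step 4 (6 new):
  { α, β }  = { γ, δ, ε }ᶜ
  { α, γ }  = { β, δ, ε }ᶜ
  { β, δ }  = { β } ∪ { δ }
  { γ, ε }  = { ε } ∪ { γ }
  { α, β, δ }  = { β } ∪ { α, δ }
  { α, γ, ε }  = { γ } ∪ { α, ε }
Step 5 adds nothing — fixpoint reached.

|σ(𝒞)| = 32.  σ(𝒞) = { {}, { α }, { β }, { γ }, { δ }, { ε }, { α, β }, { α, γ }, { α, δ }, { α, ε }, { β, γ }, { β, δ }, { β, ε }, { γ, δ }, { γ, ε }, { δ, ε }, { α, β, γ }, { α, β, δ }, { α, β, ε }, { α, γ, δ }, { α, γ, ε }, { α, δ, ε }, { β, γ, δ }, { β, γ, ε }, { β, δ, ε }, { γ, δ, ε }, { α, β, γ, δ }, { α, β, γ, ε }, { α, β, δ, ε }, { α, γ, δ, ε }, { β, γ, δ, ε }, X }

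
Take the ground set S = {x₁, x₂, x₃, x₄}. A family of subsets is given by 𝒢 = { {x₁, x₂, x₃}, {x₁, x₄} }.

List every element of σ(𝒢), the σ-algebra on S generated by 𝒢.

σ(𝒢) = { {}, {x₁}, {x₄}, {x₁, x₄}, {x₂, x₃}, {x₁, x₂, x₃}, {x₂, x₃, x₄}, S }

Trace:
Initial family (4 sets): { {}, {x₁, x₄}, {x₁, x₂, x₃}, S }.
Step 1: 2 new —
  {x₄}  = complement {x₁, x₂, x₃}
  {x₂, x₃}  = complement {x₁, x₄}
  [6 total]
Step 2: 1 new —
  {x₂, x₃, x₄}  = {x₂, x₃} ∪ {x₄}
  [7 total]
Step 3 adds 1:
  {x₁}  = complement {x₂, x₃, x₄}
  [8 total]
Step 4: no new sets; the family is a σ-algebra.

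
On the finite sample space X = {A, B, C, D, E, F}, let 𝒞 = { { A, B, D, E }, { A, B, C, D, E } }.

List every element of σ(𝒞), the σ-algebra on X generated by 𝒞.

Seed the family with 𝒞 together with ∅ and X: { ∅, { A, B, D, E }, { A, B, C, D, E }, X }.
Round 1 (2 new):
  { F }  = ᶜ of { A, B, C, D, E }
  { C, F }  = ᶜ of { A, B, D, E }
  (now 6)
Round 2. New:
  { A, B, D, E, F }  = { A, B, D, E } ∪ { F }
  (now 7)
Round 3: 1 new —
  { C }  = ᶜ of { A, B, D, E, F }
  (now 8)
Round 4: closed — nothing new.

Hence σ(𝒞) has 8 members: { ∅, { C }, { F }, { C, F }, { A, B, D, E }, { A, B, C, D, E }, { A, B, D, E, F }, X }.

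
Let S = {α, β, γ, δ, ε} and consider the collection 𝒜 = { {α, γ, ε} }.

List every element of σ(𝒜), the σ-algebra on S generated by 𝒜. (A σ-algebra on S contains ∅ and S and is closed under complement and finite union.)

Answer: σ(𝒜) = { ∅, {β, δ}, {α, γ, ε}, S }

Working:
Start: 𝒜 ∪ {∅, S} = { ∅, {α, γ, ε}, S }.
Step 1: +1 →
  {β, δ}  = {α, γ, ε}ᶜ
  |family| = 4
After Step 2 the family is unchanged; done.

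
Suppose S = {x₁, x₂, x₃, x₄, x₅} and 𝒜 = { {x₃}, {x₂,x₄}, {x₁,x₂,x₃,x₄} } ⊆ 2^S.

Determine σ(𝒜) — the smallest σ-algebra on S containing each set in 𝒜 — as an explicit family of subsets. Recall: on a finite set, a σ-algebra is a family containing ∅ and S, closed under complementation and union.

Seed the family with 𝒜 together with ∅ and S: { {}, {x₃}, {x₂,x₄}, {x₁,x₂,x₃,x₄}, S }.
Step 1 (4 new):
  {x₅}  = ᶜ of {x₁,x₂,x₃,x₄}
  {x₁,x₃,x₅}  = ᶜ of {x₂,x₄}
  {x₂,x₃,x₄}  = {x₃} ∪ {x₂,x₄}
  {x₁,x₂,x₄,x₅}  = ᶜ of {x₃}
  [9 total]
Step 2 (4 new):
  {x₁,x₅}  = ᶜ of {x₂,x₃,x₄}
  {x₃,x₅}  = {x₅} ∪ {x₃}
  {x₂,x₄,x₅}  = {x₅} ∪ {x₂,x₄}
  {x₂,x₃,x₄,x₅}  = {x₂,x₃,x₄} ∪ {x₅}
  [13 total]
Step 3 (3 new):
  {x₁}  = ᶜ of {x₂,x₃,x₄,x₅}
  {x₁,x₃}  = ᶜ of {x₂,x₄,x₅}
  {x₁,x₂,x₄}  = ᶜ of {x₃,x₅}
  [16 total]
Step 4 adds nothing — fixpoint reached.

σ(𝒜) = { {}, {x₁}, {x₃}, {x₅}, {x₁,x₃}, {x₁,x₅}, {x₂,x₄}, {x₃,x₅}, {x₁,x₂,x₄}, {x₁,x₃,x₅}, {x₂,x₃,x₄}, {x₂,x₄,x₅}, {x₁,x₂,x₃,x₄}, {x₁,x₂,x₄,x₅}, {x₂,x₃,x₄,x₅}, S }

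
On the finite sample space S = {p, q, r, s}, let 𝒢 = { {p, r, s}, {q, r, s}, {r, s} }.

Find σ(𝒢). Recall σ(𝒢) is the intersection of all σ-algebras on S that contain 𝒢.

Start: 𝒢 ∪ {∅, S} = { {}, {r, s}, {p, r, s}, {q, r, s}, S }.
Iteration 1 (3 new):
  {p}  = {q, r, s}ᶜ
  {q}  = {p, r, s}ᶜ
  {p, q}  = {r, s}ᶜ
  [8 total]
Iteration 2 adds nothing — fixpoint reached.

σ(𝒢) = { {}, {p}, {q}, {p, q}, {r, s}, {p, r, s}, {q, r, s}, S }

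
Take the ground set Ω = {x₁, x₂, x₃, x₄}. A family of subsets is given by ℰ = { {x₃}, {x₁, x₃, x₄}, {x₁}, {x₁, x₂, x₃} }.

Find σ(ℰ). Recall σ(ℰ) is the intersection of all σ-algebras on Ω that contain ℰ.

Initial family (6 sets): { ∅, {x₁}, {x₃}, {x₁, x₂, x₃}, {x₁, x₃, x₄}, Ω }.
Pass 1 adds 5:
  {x₂}  = complement {x₁, x₃, x₄}
  {x₄}  = complement {x₁, x₂, x₃}
  {x₁, x₃}  = {x₃} ∪ {x₁}
  {x₁, x₂, x₄}  = complement {x₃}
  {x₂, x₃, x₄}  = complement {x₁}
  |family| = 11
Pass 2 (5 new):
  {x₁, x₂}  = {x₂} ∪ {x₁}
  {x₁, x₄}  = {x₄} ∪ {x₁}
  {x₂, x₃}  = {x₂} ∪ {x₃}
  {x₂, x₄}  = complement {x₁, x₃}
  {x₃, x₄}  = {x₃} ∪ {x₄}
  |family| = 16
After Pass 3 the family is unchanged; done.

σ(ℰ) = { ∅, {x₁}, {x₂}, {x₃}, {x₄}, {x₁, x₂}, {x₁, x₃}, {x₁, x₄}, {x₂, x₃}, {x₂, x₄}, {x₃, x₄}, {x₁, x₂, x₃}, {x₁, x₂, x₄}, {x₁, x₃, x₄}, {x₂, x₃, x₄}, Ω }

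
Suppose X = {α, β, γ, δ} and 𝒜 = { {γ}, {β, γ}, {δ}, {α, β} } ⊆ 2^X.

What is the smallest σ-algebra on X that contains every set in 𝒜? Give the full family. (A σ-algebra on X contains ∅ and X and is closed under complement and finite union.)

σ(𝒜) (16 sets): { {}, {α}, {β}, {γ}, {δ}, {α, β}, {α, γ}, {α, δ}, {β, γ}, {β, δ}, {γ, δ}, {α, β, γ}, {α, β, δ}, {α, γ, δ}, {β, γ, δ}, X }

Trace:
Initial family (6 sets): { {}, {γ}, {δ}, {α, β}, {β, γ}, X }.
Round 1 (5 new):
  {α, δ}  = complement {β, γ}
  {γ, δ}  = complement {α, β}
  {α, β, γ}  = complement {δ}
  {α, β, δ}  = complement {γ}
  {β, γ, δ}  = {β, γ} ∪ {δ}
  [11 total]
Round 2. New:
  {α}  = complement {β, γ, δ}
  {α, γ, δ}  = {γ, δ} ∪ {α, δ}
  [13 total]
Round 3 adds 2:
  {β}  = complement {α, γ, δ}
  {α, γ}  = {γ} ∪ {α}
  [15 total]
Round 4: +1 →
  {β, δ}  = complement {α, γ}
  [16 total]
Round 5 adds nothing — fixpoint reached.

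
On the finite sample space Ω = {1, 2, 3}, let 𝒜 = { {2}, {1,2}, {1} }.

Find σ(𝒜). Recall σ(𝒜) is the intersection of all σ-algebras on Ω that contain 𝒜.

Initial family (5 sets): { ∅, {1}, {2}, {1,2}, Ω }.
Step 1 adds 3:
  {3}  = complement {1,2}
  {1,3}  = complement {2}
  {2,3}  = complement {1}
  |family| = 8
Step 2: already closed under ᶜ and ∪.

Therefore σ(𝒜) = { ∅, {1}, {2}, {3}, {1,2}, {1,3}, {2,3}, Ω } (|σ(𝒜)| = 8).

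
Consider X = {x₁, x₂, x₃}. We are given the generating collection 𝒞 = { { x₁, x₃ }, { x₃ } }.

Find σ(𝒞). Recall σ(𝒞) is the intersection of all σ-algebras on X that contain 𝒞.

|σ(𝒞)| = 8.  σ(𝒞) = { ∅, { x₁ }, { x₂ }, { x₃ }, { x₁, x₂ }, { x₁, x₃ }, { x₂, x₃ }, X }

Trace:
Seed the family with 𝒞 together with ∅ and X: { ∅, { x₃ }, { x₁, x₃ }, X }.
Round 1 adds 2:
  { x₂ }  = { x₁, x₃ }ᶜ
  { x₁, x₂ }  = { x₃ }ᶜ
  (now 6)
Round 2: +1 →
  { x₂, x₃ }  = { x₃ } ∪ { x₂ }
  (now 7)
Round 3 (1 new):
  { x₁ }  = { x₂, x₃ }ᶜ
  (now 8)
Round 4: already closed under ᶜ and ∪.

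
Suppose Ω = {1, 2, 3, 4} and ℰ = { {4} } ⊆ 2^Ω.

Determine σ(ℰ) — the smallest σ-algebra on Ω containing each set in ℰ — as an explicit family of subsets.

Take S₀ = ℰ ∪ {∅, Ω} = { {}, {4}, Ω }.
Round 1 (1 new):
  {1,2,3}  = ᶜ of {4}
  |family| = 4
After Round 2 the family is unchanged; done.

σ(ℰ) = { {}, {4}, {1,2,3}, Ω }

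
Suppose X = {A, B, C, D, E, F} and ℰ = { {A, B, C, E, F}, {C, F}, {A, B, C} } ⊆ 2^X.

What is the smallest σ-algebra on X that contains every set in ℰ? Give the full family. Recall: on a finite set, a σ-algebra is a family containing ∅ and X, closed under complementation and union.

Answer: σ(ℰ) = { {}, {C}, {D}, {E}, {F}, {A, B}, {C, D}, {C, E}, {C, F}, {D, E}, {D, F}, {E, F}, {A, B, C}, {A, B, D}, {A, B, E}, {A, B, F}, {C, D, E}, {C, D, F}, {C, E, F}, {D, E, F}, {A, B, C, D}, {A, B, C, E}, {A, B, C, F}, {A, B, D, E}, {A, B, D, F}, {A, B, E, F}, {C, D, E, F}, {A, B, C, D, E}, {A, B, C, D, F}, {A, B, C, E, F}, {A, B, D, E, F}, X }

Working:
Start: ℰ ∪ {∅, X} = { {}, {C, F}, {A, B, C}, {A, B, C, E, F}, X }.
Step 1: 4 new —
  {D}  = {A, B, C, E, F}ᶜ
  {D, E, F}  = {A, B, C}ᶜ
  {A, B, C, F}  = {A, B, C} ∪ {C, F}
  {A, B, D, E}  = {C, F}ᶜ
  — 9 sets.
Step 2 (7 new):
  {D, E}  = {A, B, C, F}ᶜ
  {C, D, F}  = {C, F} ∪ {D}
  {A, B, C, D}  = {A, B, C} ∪ {D}
  {C, D, E, F}  = {C, F} ∪ {D, E, F}
  {A, B, C, D, E}  = {A, B, C} ∪ {A, B, D, E}
  {A, B, C, D, F}  = {A, B, C, F} ∪ {D}
  {A, B, D, E, F}  = {A, B, D, E} ∪ {D, E, F}
  — 16 sets.
Step 3: +6 →
  {C}  = {A, B, D, E, F}ᶜ
  {E}  = {A, B, C, D, F}ᶜ
  {F}  = {A, B, C, D, E}ᶜ
  {A, B}  = {C, D, E, F}ᶜ
  {E, F}  = {A, B, C, D}ᶜ
  {A, B, E}  = {C, D, F}ᶜ
  — 22 sets.
Step 4: 9 new —
  {C, D}  = {C} ∪ {D}
  {C, E}  = {E} ∪ {C}
  {D, F}  = {F} ∪ {D}
  {A, B, D}  = {A, B} ∪ {D}
  {A, B, F}  = {A, B} ∪ {F}
  {C, D, E}  = {D, E} ∪ {C}
  {C, E, F}  = {E, F} ∪ {C}
  {A, B, C, E}  = {A, B, C} ∪ {E}
  {A, B, E, F}  = {E, F} ∪ {A, B}
  — 31 sets.
Step 5. New:
  {A, B, D, F}  = {C, E}ᶜ
  — 32 sets.
Step 6: stable.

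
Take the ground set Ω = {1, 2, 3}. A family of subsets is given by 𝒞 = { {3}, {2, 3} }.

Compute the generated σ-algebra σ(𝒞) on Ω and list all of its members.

σ(𝒞) = { {}, {1}, {2}, {3}, {1, 2}, {1, 3}, {2, 3}, Ω }

Working:
Start: 𝒞 ∪ {∅, Ω} = { {}, {3}, {2, 3}, Ω }.
Pass 1. New:
  {1}  = Ω∖{2, 3}
  {1, 2}  = Ω∖{3}
  |family| = 6
Pass 2 (1 new):
  {1, 3}  = {3} ∪ {1}
  |family| = 7
Pass 3. New:
  {2}  = Ω∖{1, 3}
  |family| = 8
Pass 4: stable.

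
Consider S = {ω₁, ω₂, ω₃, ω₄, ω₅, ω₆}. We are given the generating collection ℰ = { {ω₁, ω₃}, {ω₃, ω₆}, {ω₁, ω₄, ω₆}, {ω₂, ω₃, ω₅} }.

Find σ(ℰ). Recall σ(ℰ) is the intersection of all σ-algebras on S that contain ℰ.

Answer: σ(ℰ) = { ∅, {ω₁}, {ω₃}, {ω₄}, {ω₆}, {ω₁, ω₃}, {ω₁, ω₄}, {ω₁, ω₆}, {ω₂, ω₅}, {ω₃, ω₄}, {ω₃, ω₆}, {ω₄, ω₆}, {ω₁, ω₂, ω₅}, {ω₁, ω₃, ω₄}, {ω₁, ω₃, ω₆}, {ω₁, ω₄, ω₆}, {ω₂, ω₃, ω₅}, {ω₂, ω₄, ω₅}, {ω₂, ω₅, ω₆}, {ω₃, ω₄, ω₆}, {ω₁, ω₂, ω₃, ω₅}, {ω₁, ω₂, ω₄, ω₅}, {ω₁, ω₂, ω₅, ω₆}, {ω₁, ω₃, ω₄, ω₆}, {ω₂, ω₃, ω₄, ω₅}, {ω₂, ω₃, ω₅, ω₆}, {ω₂, ω₄, ω₅, ω₆}, {ω₁, ω₂, ω₃, ω₄, ω₅}, {ω₁, ω₂, ω₃, ω₅, ω₆}, {ω₁, ω₂, ω₄, ω₅, ω₆}, {ω₂, ω₃, ω₄, ω₅, ω₆}, S }

Derivation:
Start: ℰ ∪ {∅, S} = { ∅, {ω₁, ω₃}, {ω₃, ω₆}, {ω₁, ω₄, ω₆}, {ω₂, ω₃, ω₅}, S }.
Pass 1 (6 new):
  {ω₁, ω₃, ω₆}  = {ω₁, ω₃} ∪ {ω₃, ω₆}
  {ω₁, ω₂, ω₃, ω₅}  = {ω₂, ω₃, ω₅} ∪ {ω₁, ω₃}
  {ω₁, ω₂, ω₄, ω₅}  = complement {ω₃, ω₆}
  {ω₁, ω₃, ω₄, ω₆}  = {ω₁, ω₃} ∪ {ω₁, ω₄, ω₆}
  {ω₂, ω₃, ω₅, ω₆}  = {ω₂, ω₃, ω₅} ∪ {ω₃, ω₆}
  {ω₂, ω₄, ω₅, ω₆}  = complement {ω₁, ω₃}
  [12 total]
Pass 2 (8 new):
  {ω₁, ω₄}  = complement {ω₂, ω₃, ω₅, ω₆}
  {ω₂, ω₅}  = complement {ω₁, ω₃, ω₄, ω₆}
  {ω₄, ω₆}  = complement {ω₁, ω₂, ω₃, ω₅}
  {ω₂, ω₄, ω₅}  = complement {ω₁, ω₃, ω₆}
  {ω₁, ω₂, ω₃, ω₄, ω₅}  = {ω₁, ω₂, ω₄, ω₅} ∪ {ω₂, ω₃, ω₅}
  {ω₁, ω₂, ω₃, ω₅, ω₆}  = {ω₁, ω₃, ω₆} ∪ {ω₂, ω₃, ω₅}
  {ω₁, ω₂, ω₄, ω₅, ω₆}  = {ω₁, ω₄, ω₆} ∪ {ω₁, ω₂, ω₄, ω₅}
  {ω₂, ω₃, ω₄, ω₅, ω₆}  = {ω₂, ω₃, ω₅} ∪ {ω₂, ω₄, ω₅, ω₆}
  [20 total]
Pass 3 adds 7:
  {ω₁}  = complement {ω₂, ω₃, ω₄, ω₅, ω₆}
  {ω₃}  = complement {ω₁, ω₂, ω₄, ω₅, ω₆}
  {ω₄}  = complement {ω₁, ω₂, ω₃, ω₅, ω₆}
  {ω₆}  = complement {ω₁, ω₂, ω₃, ω₄, ω₅}
  {ω₁, ω₃, ω₄}  = {ω₁, ω₄} ∪ {ω₁, ω₃}
  {ω₃, ω₄, ω₆}  = {ω₄, ω₆} ∪ {ω₃, ω₆}
  {ω₂, ω₃, ω₄, ω₅}  = {ω₂, ω₄, ω₅} ∪ {ω₂, ω₃, ω₅}
  [27 total]
Pass 4. New:
  {ω₁, ω₆}  = complement {ω₂, ω₃, ω₄, ω₅}
  {ω₃, ω₄}  = {ω₃} ∪ {ω₄}
  {ω₁, ω₂, ω₅}  = complement {ω₃, ω₄, ω₆}
  {ω₂, ω₅, ω₆}  = complement {ω₁, ω₃, ω₄}
  [31 total]
Pass 5: 1 new —
  {ω₁, ω₂, ω₅, ω₆}  = complement {ω₃, ω₄}
  [32 total]
Pass 6: closed — nothing new.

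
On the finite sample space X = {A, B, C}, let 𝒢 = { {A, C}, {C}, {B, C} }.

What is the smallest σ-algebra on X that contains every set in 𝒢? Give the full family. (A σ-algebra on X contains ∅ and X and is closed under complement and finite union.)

σ(𝒢) = { {}, {A}, {B}, {C}, {A, B}, {A, C}, {B, C}, X }

Working:
Begin from { {}, {C}, {A, C}, {B, C}, X } (that is, 𝒢 plus ∅ and X).
Pass 1 adds 3:
  {A}  = complement {B, C}
  {B}  = complement {A, C}
  {A, B}  = complement {C}
  (now 8)
After Pass 2 the family is unchanged; done.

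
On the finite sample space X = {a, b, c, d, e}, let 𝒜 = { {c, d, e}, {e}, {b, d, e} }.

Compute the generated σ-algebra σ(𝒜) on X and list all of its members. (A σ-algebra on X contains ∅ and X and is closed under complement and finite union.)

σ(𝒜) (32 sets): { {}, {a}, {b}, {c}, {d}, {e}, {a, b}, {a, c}, {a, d}, {a, e}, {b, c}, {b, d}, {b, e}, {c, d}, {c, e}, {d, e}, {a, b, c}, {a, b, d}, {a, b, e}, {a, c, d}, {a, c, e}, {a, d, e}, {b, c, d}, {b, c, e}, {b, d, e}, {c, d, e}, {a, b, c, d}, {a, b, c, e}, {a, b, d, e}, {a, c, d, e}, {b, c, d, e}, X }

Trace:
Start: 𝒜 ∪ {∅, X} = { {}, {e}, {b, d, e}, {c, d, e}, X }.
Pass 1: 4 new —
  {a, b}  = ᶜ of {c, d, e}
  {a, c}  = ᶜ of {b, d, e}
  {a, b, c, d}  = ᶜ of {e}
  {b, c, d, e}  = {c, d, e} ∪ {b, d, e}
  (now 9)
Pass 2 (6 new):
  {a}  = ᶜ of {b, c, d, e}
  {a, b, c}  = {a, b} ∪ {a, c}
  {a, b, e}  = {a, b} ∪ {e}
  {a, c, e}  = {e} ∪ {a, c}
  {a, b, d, e}  = {a, b} ∪ {b, d, e}
  {a, c, d, e}  = {c, d, e} ∪ {a, c}
  (now 15)
Pass 3 adds 7:
  {b}  = ᶜ of {a, c, d, e}
  {c}  = ᶜ of {a, b, d, e}
  {a, e}  = {e} ∪ {a}
  {b, d}  = ᶜ of {a, c, e}
  {c, d}  = ᶜ of {a, b, e}
  {d, e}  = ᶜ of {a, b, c}
  {a, b, c, e}  = {a, b, e} ∪ {a, b, c}
  (now 22)
Pass 4. New:
  {d}  = ᶜ of {a, b, c, e}
  {b, c}  = {b} ∪ {c}
  {b, e}  = {b} ∪ {e}
  {c, e}  = {e} ∪ {c}
  {a, b, d}  = {b, d} ∪ {a, b}
  {a, c, d}  = {c, d} ∪ {a, c}
  {a, d, e}  = {d, e} ∪ {a, e}
  {b, c, d}  = ᶜ of {a, e}
  (now 30)
Pass 5 adds 2:
  {a, d}  = {d} ∪ {a}
  {b, c, e}  = {b, e} ∪ {c}
  (now 32)
Pass 6 adds nothing — fixpoint reached.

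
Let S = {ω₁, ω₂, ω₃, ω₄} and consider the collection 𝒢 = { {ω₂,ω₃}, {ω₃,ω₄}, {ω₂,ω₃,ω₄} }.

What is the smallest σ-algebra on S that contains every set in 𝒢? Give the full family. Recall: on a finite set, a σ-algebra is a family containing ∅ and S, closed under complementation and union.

Start: 𝒢 ∪ {∅, S} = { {}, {ω₂,ω₃}, {ω₃,ω₄}, {ω₂,ω₃,ω₄}, S }.
Iteration 1 (3 new):
  {ω₁}  = {ω₂,ω₃,ω₄}ᶜ
  {ω₁,ω₂}  = {ω₃,ω₄}ᶜ
  {ω₁,ω₄}  = {ω₂,ω₃}ᶜ
  (now 8)
Iteration 2: 3 new —
  {ω₁,ω₂,ω₃}  = {ω₂,ω₃} ∪ {ω₁,ω₂}
  {ω₁,ω₂,ω₄}  = {ω₁,ω₄} ∪ {ω₁,ω₂}
  {ω₁,ω₃,ω₄}  = {ω₃,ω₄} ∪ {ω₁,ω₄}
  (now 11)
Iteration 3. New:
  {ω₂}  = {ω₁,ω₃,ω₄}ᶜ
  {ω₃}  = {ω₁,ω₂,ω₄}ᶜ
  {ω₄}  = {ω₁,ω₂,ω₃}ᶜ
  (now 14)
Iteration 4. New:
  {ω₁,ω₃}  = {ω₃} ∪ {ω₁}
  {ω₂,ω₄}  = {ω₄} ∪ {ω₂}
  (now 16)
After Iteration 5 the family is unchanged; done.

|σ(𝒢)| = 16.  σ(𝒢) = { {}, {ω₁}, {ω₂}, {ω₃}, {ω₄}, {ω₁,ω₂}, {ω₁,ω₃}, {ω₁,ω₄}, {ω₂,ω₃}, {ω₂,ω₄}, {ω₃,ω₄}, {ω₁,ω₂,ω₃}, {ω₁,ω₂,ω₄}, {ω₁,ω₃,ω₄}, {ω₂,ω₃,ω₄}, S }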